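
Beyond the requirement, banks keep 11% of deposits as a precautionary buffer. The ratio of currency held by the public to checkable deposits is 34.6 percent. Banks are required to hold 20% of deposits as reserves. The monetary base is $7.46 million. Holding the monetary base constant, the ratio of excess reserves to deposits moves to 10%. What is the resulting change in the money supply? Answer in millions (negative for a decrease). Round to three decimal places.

$0.237 million

Initially m₁ = (1 + 0.346) / (0.2 + 0.11 + 0.346) ≈ 2.05183, so M₁ = 2.05183 × 7.46 ≈ 15.3067 million.
After the change m₂ = (1 + 0.346) / (0.2 + 0.1 + 0.346) ≈ 2.08359, so M₂ = 2.08359 × 7.46 ≈ 15.5436 million.
ΔM = M₂ − M₁ = 15.5436 − 15.3067 = 0.2369 million.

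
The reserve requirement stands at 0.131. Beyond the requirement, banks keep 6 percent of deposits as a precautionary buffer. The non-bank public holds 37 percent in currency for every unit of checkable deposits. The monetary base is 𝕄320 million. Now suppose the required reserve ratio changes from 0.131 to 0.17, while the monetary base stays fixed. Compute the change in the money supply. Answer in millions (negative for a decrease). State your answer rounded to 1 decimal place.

-50.8 million

Initially m₁ = (1 + 0.37) / (0.131 + 0.06 + 0.37) ≈ 2.44207, so M₁ = 2.44207 × 320 = 781.4624 million.
After the change m₂ = (1 + 0.37) / (0.17 + 0.06 + 0.37) ≈ 2.28333, so M₂ = 2.28333 × 320 = 730.6656 million.
ΔM = M₂ − M₁ = 730.6656 − 781.4624 = -50.7968 million.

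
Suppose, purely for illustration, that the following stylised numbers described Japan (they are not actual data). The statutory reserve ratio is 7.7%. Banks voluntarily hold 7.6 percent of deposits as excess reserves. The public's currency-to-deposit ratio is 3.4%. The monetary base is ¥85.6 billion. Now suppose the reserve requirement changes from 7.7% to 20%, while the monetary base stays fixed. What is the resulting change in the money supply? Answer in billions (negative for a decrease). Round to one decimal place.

-187.8 billion

Initially m₁ = (1 + 0.034) / (0.077 + 0.076 + 0.034) ≈ 5.5294, so M₁ = 5.5294 × 85.6 ≈ 473.3166 billion.
After the change m₂ = (1 + 0.034) / (0.2 + 0.076 + 0.034) ≈ 3.3355, so M₂ = 3.3355 × 85.6 = 285.5188 billion.
ΔM = M₂ − M₁ = 285.5188 − 473.3166 = -187.7978 billion.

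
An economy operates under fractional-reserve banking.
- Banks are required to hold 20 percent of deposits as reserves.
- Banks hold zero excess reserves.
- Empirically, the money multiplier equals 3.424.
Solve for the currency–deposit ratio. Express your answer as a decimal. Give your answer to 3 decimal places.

Using m = 3.424. From m = (1 + c)/(c + rr + e), rearranging gives 1 + c = m·(c + rr + e), so c·(1 − m) = m·(rr + e) − 1.
Hence c = [m·(rr + e) − 1]/(1 − m) = [3.424 × (0.2 + 0) − 1] / (1 − 3.424) ≈ 0.130033.

0.130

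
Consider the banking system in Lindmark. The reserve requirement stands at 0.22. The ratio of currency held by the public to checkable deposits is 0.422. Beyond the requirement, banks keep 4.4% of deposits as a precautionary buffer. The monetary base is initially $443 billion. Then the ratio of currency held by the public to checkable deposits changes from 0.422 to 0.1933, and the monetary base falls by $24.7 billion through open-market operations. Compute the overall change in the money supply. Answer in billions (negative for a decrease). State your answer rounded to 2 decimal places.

$173.24 billion

Before: m₁ = (1 + 0.422) / (0.22 + 0.044 + 0.422) ≈ 2.072886, MB₁ = 443, so M₁ = 2.072886 × 443 ≈ 918.2885 billion.
After: m₂ = (1 + 0.1933) / (0.22 + 0.044 + 0.1933) ≈ 2.609447, MB₂ = 443 − 24.7 = 418.3, so M₂ = 2.609447 × 418.3 ≈ 1091.5317 billion.
ΔM = M₂ − M₁ = 1091.5317 − 918.2885 = 173.2432 billion.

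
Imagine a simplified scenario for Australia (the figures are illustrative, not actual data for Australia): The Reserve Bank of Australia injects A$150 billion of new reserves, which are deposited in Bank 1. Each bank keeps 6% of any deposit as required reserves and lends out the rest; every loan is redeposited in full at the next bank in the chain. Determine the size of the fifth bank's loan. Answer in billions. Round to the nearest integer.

Each bank lends a fraction (1 − rr) = 0.9400 of the deposit it receives, so Bank 5 receives 150·0.9400^4 and lends 150·0.9400^5 ≈ 110.0856 billion.

A$110 billion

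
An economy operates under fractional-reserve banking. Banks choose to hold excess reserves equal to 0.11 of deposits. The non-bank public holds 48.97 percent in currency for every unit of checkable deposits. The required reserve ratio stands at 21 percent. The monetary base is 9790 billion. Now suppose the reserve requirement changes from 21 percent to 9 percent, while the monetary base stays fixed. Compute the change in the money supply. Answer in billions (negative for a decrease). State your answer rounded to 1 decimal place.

3133.9 billion

Initially m₁ = (1 + 0.4897) / (0.21 + 0.11 + 0.4897) ≈ 1.839817, so M₁ = 1.839817 × 9790 ≈ 18011.8084 billion.
After the change m₂ = (1 + 0.4897) / (0.09 + 0.11 + 0.4897) ≈ 2.159925, so M₂ = 2.159925 × 9790 ≈ 21145.6658 billion.
ΔM = M₂ − M₁ = 21145.6658 − 18011.8084 = 3133.8574 billion.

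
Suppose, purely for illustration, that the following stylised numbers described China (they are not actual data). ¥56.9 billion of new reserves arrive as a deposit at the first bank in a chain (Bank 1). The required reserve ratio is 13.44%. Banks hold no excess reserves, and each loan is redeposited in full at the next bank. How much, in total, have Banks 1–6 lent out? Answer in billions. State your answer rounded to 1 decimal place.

¥212.3 billion

Bank i lends (1 − rr)^i of the original deposit: Bank 1 lends 56.9·0.8656 ≈ 49.2526, Bank 2 lends 56.9·0.8656² ≈ 42.6331, and so on.
Summing a geometric series: total = 56.9·[0.8656·(1 − 0.8656^6) / (1 − 0.8656)] ≈ 212.3166 billion.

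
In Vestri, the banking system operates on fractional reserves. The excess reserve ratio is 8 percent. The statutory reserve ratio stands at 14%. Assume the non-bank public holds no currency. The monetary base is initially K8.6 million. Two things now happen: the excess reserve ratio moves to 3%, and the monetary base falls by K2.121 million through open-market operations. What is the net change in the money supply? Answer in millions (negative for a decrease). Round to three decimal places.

-0.979 million

Before: m₁ = 1 / (0.14 + 0.08) ≈ 4.54545, MB₁ = 8.6, so M₁ = 4.54545 × 8.6 ≈ 39.0909 million.
After: m₂ = 1 / (0.14 + 0.03) ≈ 5.88235, MB₂ = 8.6 − 2.121 = 6.479, so M₂ = 5.88235 × 6.479 ≈ 38.1117 million.
ΔM = M₂ − M₁ = 38.1117 − 39.0909 = -0.9792 million.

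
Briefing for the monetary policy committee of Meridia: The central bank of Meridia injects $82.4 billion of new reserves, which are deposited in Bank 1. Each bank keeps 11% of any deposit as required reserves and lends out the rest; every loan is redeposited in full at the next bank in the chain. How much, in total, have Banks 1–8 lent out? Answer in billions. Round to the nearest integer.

Bank i lends (1 − rr)^i of the original deposit: Bank 1 lends 82.4·0.8900 = 73.3360, Bank 2 lends 82.4·0.8900² ≈ 65.2690, and so on.
Summing a geometric series: total = 82.4·[0.8900·(1 − 0.8900^8) / (1 − 0.8900)] ≈ 404.2421 billion.

$404 billion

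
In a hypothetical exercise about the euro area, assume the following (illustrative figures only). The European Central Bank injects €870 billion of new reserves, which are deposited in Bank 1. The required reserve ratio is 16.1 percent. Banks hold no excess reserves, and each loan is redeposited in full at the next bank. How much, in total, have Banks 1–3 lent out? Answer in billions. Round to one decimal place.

Bank i lends (1 − rr)^i of the original deposit: Bank 1 lends 870·0.8390 = 729.9300, Bank 2 lends 870·0.8390² ≈ 612.4113, and so on.
Summing a geometric series: total = 870·[0.8390·(1 − 0.8390^3) / (1 − 0.8390)] ≈ 1856.1543 billion.

€1856.2 billion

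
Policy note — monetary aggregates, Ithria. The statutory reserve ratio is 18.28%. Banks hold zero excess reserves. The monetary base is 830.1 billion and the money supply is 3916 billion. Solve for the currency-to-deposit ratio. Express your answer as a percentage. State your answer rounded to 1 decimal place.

3.7%

Using m = M/MB = 3916/830.1 ≈ 4.717504. From m = (1 + c)/(c + rr + e), rearranging gives 1 + c = m·(c + rr + e), so c·(1 − m) = m·(rr + e) − 1.
Hence c = [m·(rr + e) − 1]/(1 − m) = [4.717504 × (0.1828 + 0) − 1] / (1 − 4.717504) ≈ 0.037025.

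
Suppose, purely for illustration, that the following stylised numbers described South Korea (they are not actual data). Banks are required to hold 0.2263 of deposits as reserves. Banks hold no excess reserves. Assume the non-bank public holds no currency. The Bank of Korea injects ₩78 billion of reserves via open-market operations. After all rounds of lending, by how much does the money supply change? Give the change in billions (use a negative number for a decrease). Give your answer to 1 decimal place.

The simple money multiplier is m = 1/rr = 1/0.2263 ≈ 4.4189.
An open-market purchase increases the monetary base by 78 billion, so ΔM = m × ΔMB = 4.4189 × 78 = 344.6742 billion.

₩344.7 billion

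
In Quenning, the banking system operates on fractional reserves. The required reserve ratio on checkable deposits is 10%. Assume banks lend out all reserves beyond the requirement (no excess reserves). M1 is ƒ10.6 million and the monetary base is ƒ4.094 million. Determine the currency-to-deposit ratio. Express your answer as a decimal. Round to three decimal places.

Using m = M/MB = 10.6/4.094 ≈ 2.589155. From m = (1 + c)/(c + rr + e), rearranging gives 1 + c = m·(c + rr + e), so c·(1 − m) = m·(rr + e) − 1.
Hence c = [m·(rr + e) − 1]/(1 − m) = [2.589155 × (0.1 + 0) − 1] / (1 − 2.589155) ≈ 0.466339.

0.466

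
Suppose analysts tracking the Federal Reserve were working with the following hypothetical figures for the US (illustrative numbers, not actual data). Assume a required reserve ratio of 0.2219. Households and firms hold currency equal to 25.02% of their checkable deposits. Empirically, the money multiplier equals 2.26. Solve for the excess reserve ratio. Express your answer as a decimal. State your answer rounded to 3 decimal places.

Using m = 2.26. Since m = (1 + c)/(c + rr + e), the denominator satisfies c + rr + e = (1 + c)/m = (1 + 0.2502) / 2.26 ≈ 0.553186.
With c = 0.2502 and rr = 0.2219, the excess reserve ratio is 0.553186 − 0.2502 − 0.2219 = 0.081086.

0.081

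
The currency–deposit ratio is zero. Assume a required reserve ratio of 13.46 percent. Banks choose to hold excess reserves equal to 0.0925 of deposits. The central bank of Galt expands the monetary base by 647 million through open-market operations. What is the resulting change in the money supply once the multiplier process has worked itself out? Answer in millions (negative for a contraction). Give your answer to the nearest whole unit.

2849 million

The money multiplier is m = 1 / (rr + e) = 1 / (0.1346 + 0.0925) ≈ 4.4033.
The purchase adds 647 million of base, so ΔM = m × ΔMB = 4.4033 × (+647) = 2848.9351 million.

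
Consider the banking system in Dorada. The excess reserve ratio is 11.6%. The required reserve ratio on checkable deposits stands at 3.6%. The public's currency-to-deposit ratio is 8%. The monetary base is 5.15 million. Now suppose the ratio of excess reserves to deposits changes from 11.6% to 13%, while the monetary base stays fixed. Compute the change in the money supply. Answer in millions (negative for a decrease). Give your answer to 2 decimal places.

Initially m₁ = (1 + 0.08) / (0.036 + 0.116 + 0.08) ≈ 4.6552, so M₁ = 4.6552 × 5.15 ≈ 23.9743 million.
After the change m₂ = (1 + 0.08) / (0.036 + 0.13 + 0.08) ≈ 4.3902, so M₂ = 4.3902 × 5.15 ≈ 22.6095 million.
ΔM = M₂ − M₁ = 22.6095 − 23.9743 = -1.3648 million.

-1.36 million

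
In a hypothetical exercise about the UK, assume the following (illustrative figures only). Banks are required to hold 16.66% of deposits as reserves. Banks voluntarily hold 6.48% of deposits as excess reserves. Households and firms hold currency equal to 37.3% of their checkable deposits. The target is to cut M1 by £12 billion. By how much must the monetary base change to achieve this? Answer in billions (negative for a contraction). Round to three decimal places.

-5.282 billion

The money multiplier is m = (1 + c) / (rr + e + c) = (1 + 0.373) / (0.1666 + 0.0648 + 0.373) ≈ 2.271674.
ΔMB = ΔM / m = (−12) / 2.271674 ≈ -5.2824 billion.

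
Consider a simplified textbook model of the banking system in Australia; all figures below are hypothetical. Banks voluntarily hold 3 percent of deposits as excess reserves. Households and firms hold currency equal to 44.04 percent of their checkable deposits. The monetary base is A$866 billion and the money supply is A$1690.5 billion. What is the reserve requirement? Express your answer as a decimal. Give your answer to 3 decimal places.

0.267

Using m = M/MB = 1690.5/866 ≈ 1.952079. Since m = (1 + c)/(c + rr + e), the denominator satisfies c + rr + e = (1 + c)/m = (1 + 0.4404) / 1.952079 ≈ 0.737880.
With c = 0.4404 and e = 0.03, the reserve requirement is 0.737880 − 0.4404 − 0.03 = 0.26748.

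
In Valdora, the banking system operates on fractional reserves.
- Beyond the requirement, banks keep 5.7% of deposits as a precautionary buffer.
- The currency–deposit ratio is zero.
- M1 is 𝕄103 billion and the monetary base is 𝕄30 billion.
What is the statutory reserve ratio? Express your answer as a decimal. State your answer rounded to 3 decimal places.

0.234

Using m = M/MB = 103/30 ≈ 3.433333. Since m = (1 + c)/(c + rr + e), the denominator satisfies c + rr + e = (1 + c)/m = (1 + 0) / 3.433333 ≈ 0.291262.
With c = 0 and e = 0.057, the statutory reserve ratio is 0.291262 − 0 − 0.057 = 0.234262.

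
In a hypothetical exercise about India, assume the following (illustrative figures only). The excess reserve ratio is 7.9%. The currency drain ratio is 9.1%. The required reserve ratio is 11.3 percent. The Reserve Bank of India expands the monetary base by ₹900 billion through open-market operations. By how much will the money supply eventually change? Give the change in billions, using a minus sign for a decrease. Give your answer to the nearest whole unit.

₹3470 billion

The money multiplier is m = (1 + c) / (rr + e + c) = (1 + 0.091) / (0.113 + 0.079 + 0.091) ≈ 3.8551.
The purchase adds 900 billion of base, so ΔM = m × ΔMB = 3.8551 × (+900) = 3469.59 billion.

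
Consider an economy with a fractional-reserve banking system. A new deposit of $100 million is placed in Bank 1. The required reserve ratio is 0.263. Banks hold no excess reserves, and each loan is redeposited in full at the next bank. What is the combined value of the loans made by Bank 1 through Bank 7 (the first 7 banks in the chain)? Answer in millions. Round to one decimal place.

Bank i lends (1 − rr)^i of the original deposit: Bank 1 lends 100·0.7370 = 73.7000, Bank 2 lends 100·0.7370² = 54.3169, and so on.
Summing a geometric series: total = 100·[0.7370·(1 − 0.7370^7) / (1 − 0.7370)] ≈ 247.1315 million.

$247.1 million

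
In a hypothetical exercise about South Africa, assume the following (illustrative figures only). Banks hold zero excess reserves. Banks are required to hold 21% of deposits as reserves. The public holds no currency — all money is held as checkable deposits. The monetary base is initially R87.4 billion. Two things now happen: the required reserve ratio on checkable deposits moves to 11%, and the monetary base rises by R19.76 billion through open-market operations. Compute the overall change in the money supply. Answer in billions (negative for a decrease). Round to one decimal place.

R558.0 billion

Before: m₁ = 1 / (0.21) ≈ 4.76190, MB₁ = 87.4, so M₁ = 4.76190 × 87.4 ≈ 416.1901 billion.
After: m₂ = 1 / (0.11) ≈ 9.09091, MB₂ = 87.4 + 19.76 = 107.16, so M₂ = 9.09091 × 107.16 ≈ 974.1819 billion.
ΔM = M₂ − M₁ = 974.1819 − 416.1901 = 557.9918 billion.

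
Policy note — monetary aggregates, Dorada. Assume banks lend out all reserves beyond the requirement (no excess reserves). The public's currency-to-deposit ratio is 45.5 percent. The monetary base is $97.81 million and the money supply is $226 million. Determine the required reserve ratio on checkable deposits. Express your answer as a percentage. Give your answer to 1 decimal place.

Using m = M/MB = 226/97.81 ≈ 2.310602. Since m = (1 + c)/(c + rr + e), the denominator satisfies c + rr + e = (1 + c)/m = (1 + 0.455) / 2.310602 ≈ 0.629706.
With c = 0.455 and e = 0, the required reserve ratio on checkable deposits is 0.629706 − 0.455 − 0 = 0.174706.

17.5%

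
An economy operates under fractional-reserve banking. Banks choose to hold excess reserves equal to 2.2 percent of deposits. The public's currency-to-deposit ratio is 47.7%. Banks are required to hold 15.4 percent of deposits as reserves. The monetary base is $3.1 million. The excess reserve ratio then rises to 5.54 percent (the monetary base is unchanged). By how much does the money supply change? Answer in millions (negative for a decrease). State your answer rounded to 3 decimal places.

Initially m₁ = (1 + 0.477) / (0.154 + 0.022 + 0.477) ≈ 2.26187, so M₁ = 2.26187 × 3.1 ≈ 7.0118 million.
After the change m₂ = (1 + 0.477) / (0.154 + 0.0554 + 0.477) ≈ 2.15181, so M₂ = 2.15181 × 3.1 ≈ 6.6706 million.
ΔM = M₂ − M₁ = 6.6706 − 7.0118 = -0.3412 million.

-0.341 million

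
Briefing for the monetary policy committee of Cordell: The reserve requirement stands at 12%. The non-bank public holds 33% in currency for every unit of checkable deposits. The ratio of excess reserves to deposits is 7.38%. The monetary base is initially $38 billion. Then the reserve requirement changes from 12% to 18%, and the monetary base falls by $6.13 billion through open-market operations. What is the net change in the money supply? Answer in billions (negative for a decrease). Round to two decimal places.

Before: m₁ = (1 + 0.33) / (0.12 + 0.0738 + 0.33) ≈ 2.53914, MB₁ = 38, so M₁ = 2.53914 × 38 ≈ 96.4873 billion.
After: m₂ = (1 + 0.33) / (0.18 + 0.0738 + 0.33) ≈ 2.27818, MB₂ = 38 − 6.13 = 31.87, so M₂ = 2.27818 × 31.87 ≈ 72.6056 billion.
ΔM = M₂ − M₁ = 72.6056 − 96.4873 = -23.8817 billion.

-23.88 billion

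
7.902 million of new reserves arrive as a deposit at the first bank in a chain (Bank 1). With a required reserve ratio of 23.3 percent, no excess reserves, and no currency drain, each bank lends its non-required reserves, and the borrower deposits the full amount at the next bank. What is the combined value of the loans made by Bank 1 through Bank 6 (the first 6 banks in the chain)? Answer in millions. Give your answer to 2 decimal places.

Bank i lends (1 − rr)^i of the original deposit: Bank 1 lends 7.902·0.7670 ≈ 6.0608, Bank 2 lends 7.902·0.7670² ≈ 4.6487, and so on.
Summing a geometric series: total = 7.902·[0.7670·(1 − 0.7670^6) / (1 − 0.7670)] ≈ 20.7162 million.

20.72 million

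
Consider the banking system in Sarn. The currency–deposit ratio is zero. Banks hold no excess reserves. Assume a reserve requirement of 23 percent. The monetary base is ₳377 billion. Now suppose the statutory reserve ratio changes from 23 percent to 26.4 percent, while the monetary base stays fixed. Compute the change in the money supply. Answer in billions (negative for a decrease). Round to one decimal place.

-211.1 billion

Initially m₁ = 1 / (0.23) ≈ 4.34783, so M₁ = 4.34783 × 377 ≈ 1639.1319 billion.
After the change m₂ = 1 / (0.264) ≈ 3.78788, so M₂ = 3.78788 × 377 ≈ 1428.0308 billion.
ΔM = M₂ − M₁ = 1428.0308 − 1639.1319 = -211.1011 billion.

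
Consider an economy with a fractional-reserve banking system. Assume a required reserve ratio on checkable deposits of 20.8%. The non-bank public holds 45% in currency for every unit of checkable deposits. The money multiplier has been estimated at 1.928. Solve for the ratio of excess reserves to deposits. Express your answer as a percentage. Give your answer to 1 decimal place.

9.4%

Using m = 1.928. Since m = (1 + c)/(c + rr + e), the denominator satisfies c + rr + e = (1 + c)/m = (1 + 0.45) / 1.928 ≈ 0.752075.
With c = 0.45 and rr = 0.208, the ratio of excess reserves to deposits is 0.752075 − 0.45 − 0.208 = 0.094075.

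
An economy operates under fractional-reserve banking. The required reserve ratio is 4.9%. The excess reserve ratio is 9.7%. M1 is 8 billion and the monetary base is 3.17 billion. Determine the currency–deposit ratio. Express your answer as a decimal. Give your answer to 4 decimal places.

Using m = M/MB = 8/3.17 ≈ 2.523659. From m = (1 + c)/(c + rr + e), rearranging gives 1 + c = m·(c + rr + e), so c·(1 − m) = m·(rr + e) − 1.
Hence c = [m·(rr + e) − 1]/(1 − m) = [2.523659 × (0.049 + 0.097) − 1] / (1 − 2.523659) ≈ 0.414493.

0.4145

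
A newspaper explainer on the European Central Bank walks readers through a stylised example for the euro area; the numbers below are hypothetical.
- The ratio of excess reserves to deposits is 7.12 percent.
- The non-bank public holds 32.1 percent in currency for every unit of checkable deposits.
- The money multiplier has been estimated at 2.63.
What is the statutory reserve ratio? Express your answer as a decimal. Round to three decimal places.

Using m = 2.63. Since m = (1 + c)/(c + rr + e), the denominator satisfies c + rr + e = (1 + c)/m = (1 + 0.321) / 2.63 ≈ 0.502281.
With c = 0.321 and e = 0.0712, the statutory reserve ratio is 0.502281 − 0.321 − 0.0712 = 0.110081.

0.110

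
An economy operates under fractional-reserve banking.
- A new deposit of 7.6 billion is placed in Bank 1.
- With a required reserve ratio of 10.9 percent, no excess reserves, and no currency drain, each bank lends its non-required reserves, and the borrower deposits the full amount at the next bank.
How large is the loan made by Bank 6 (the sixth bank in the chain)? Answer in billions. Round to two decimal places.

Each bank lends a fraction (1 − rr) = 0.8910 of the deposit it receives, so Bank 6 receives 7.6·0.8910^5 and lends 7.6·0.8910^6 ≈ 3.8026 billion.

3.80 billion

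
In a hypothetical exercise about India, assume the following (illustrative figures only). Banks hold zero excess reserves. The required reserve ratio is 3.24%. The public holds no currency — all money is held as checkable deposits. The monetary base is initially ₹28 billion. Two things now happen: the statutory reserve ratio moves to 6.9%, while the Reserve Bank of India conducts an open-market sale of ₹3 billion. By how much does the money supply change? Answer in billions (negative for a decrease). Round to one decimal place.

-501.9 billion

Before: m₁ = 1 / (0.0324) ≈ 30.8642, MB₁ = 28, so M₁ = 30.8642 × 28 = 864.1976 billion.
After: m₂ = 1 / (0.069) ≈ 14.4928, MB₂ = 28 − 3 = 25, so M₂ = 14.4928 × 25 = 362.32 billion.
ΔM = M₂ − M₁ = 362.32 − 864.1976 = -501.8776 billion.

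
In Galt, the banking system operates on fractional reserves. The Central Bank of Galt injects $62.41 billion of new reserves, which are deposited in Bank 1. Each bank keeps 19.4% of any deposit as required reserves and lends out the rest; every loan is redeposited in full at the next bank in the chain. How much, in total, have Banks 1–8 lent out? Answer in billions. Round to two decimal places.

Bank i lends (1 − rr)^i of the original deposit: Bank 1 lends 62.41·0.8060 ≈ 50.3025, Bank 2 lends 62.41·0.8060² ≈ 40.5438, and so on.
Summing a geometric series: total = 62.41·[0.8060·(1 − 0.8060^8) / (1 − 0.8060)] ≈ 213.1096 billion.

$213.11 billion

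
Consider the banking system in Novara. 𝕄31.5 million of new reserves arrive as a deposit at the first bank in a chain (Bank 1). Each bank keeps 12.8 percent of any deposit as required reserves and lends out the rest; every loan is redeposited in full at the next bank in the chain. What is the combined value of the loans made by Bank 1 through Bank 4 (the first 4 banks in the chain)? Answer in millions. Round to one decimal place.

𝕄90.5 million

Bank i lends (1 − rr)^i of the original deposit: Bank 1 lends 31.5·0.8720 = 27.4680, Bank 2 lends 31.5·0.8720² ≈ 23.9521, and so on.
Summing a geometric series: total = 31.5·[0.8720·(1 − 0.8720^4) / (1 − 0.8720)] ≈ 90.5191 million.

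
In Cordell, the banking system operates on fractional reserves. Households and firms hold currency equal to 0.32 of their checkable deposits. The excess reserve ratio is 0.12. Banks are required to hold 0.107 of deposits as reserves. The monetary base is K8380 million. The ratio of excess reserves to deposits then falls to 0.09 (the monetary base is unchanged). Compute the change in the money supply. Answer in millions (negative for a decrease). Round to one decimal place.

K1173.4 million

Initially m₁ = (1 + 0.32) / (0.107 + 0.12 + 0.32) ≈ 2.413163, so M₁ = 2.413163 × 8380 ≈ 20222.3059 million.
After the change m₂ = (1 + 0.32) / (0.107 + 0.09 + 0.32) ≈ 2.553191, so M₂ = 2.553191 × 8380 ≈ 21395.7406 million.
ΔM = M₂ − M₁ = 21395.7406 − 20222.3059 = 1173.4347 million.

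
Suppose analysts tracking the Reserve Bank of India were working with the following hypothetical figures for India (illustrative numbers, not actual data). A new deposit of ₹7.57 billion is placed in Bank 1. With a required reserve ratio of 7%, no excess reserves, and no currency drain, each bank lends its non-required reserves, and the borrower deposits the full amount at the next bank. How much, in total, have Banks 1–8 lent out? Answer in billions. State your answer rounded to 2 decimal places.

Bank i lends (1 − rr)^i of the original deposit: Bank 1 lends 7.57·0.9300 = 7.0401, Bank 2 lends 7.57·0.9300² ≈ 6.5473, and so on.
Summing a geometric series: total = 7.57·[0.9300·(1 − 0.9300^8) / (1 − 0.9300)] ≈ 44.2941 billion.

₹44.29 billion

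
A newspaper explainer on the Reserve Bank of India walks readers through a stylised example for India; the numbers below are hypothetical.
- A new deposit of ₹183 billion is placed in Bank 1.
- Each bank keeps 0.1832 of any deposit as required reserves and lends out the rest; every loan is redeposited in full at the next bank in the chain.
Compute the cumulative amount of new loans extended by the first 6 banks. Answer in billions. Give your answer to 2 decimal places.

₹573.62 billion

Bank i lends (1 − rr)^i of the original deposit: Bank 1 lends 183·0.8168 = 149.4744, Bank 2 lends 183·0.8168² ≈ 122.0907, and so on.
Summing a geometric series: total = 183·[0.8168·(1 − 0.8168^6) / (1 − 0.8168)] ≈ 573.6182 billion.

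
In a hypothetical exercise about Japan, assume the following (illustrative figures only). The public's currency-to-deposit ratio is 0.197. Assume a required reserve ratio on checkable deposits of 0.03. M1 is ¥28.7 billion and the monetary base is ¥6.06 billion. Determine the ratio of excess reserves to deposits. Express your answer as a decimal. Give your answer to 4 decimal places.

Using m = M/MB = 28.7/6.06 ≈ 4.735974. Since m = (1 + c)/(c + rr + e), the denominator satisfies c + rr + e = (1 + c)/m = (1 + 0.197) / 4.735974 ≈ 0.252746.
With c = 0.197 and rr = 0.03, the ratio of excess reserves to deposits is 0.252746 − 0.197 − 0.03 = 0.025746.

0.0257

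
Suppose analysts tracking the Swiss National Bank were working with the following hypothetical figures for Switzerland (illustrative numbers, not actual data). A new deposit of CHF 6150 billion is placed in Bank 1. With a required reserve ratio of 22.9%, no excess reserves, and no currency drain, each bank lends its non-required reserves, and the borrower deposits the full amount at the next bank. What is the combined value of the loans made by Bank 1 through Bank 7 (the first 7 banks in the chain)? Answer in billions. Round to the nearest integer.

CHF 17353 billion

Bank i lends (1 − rr)^i of the original deposit: Bank 1 lends 6150·0.7710 = 4741.6500, Bank 2 lends 6150·0.7710² ≈ 3655.8122, and so on.
Summing a geometric series: total = 6150·[0.7710·(1 − 0.7710^7) / (1 − 0.7710)] ≈ 17352.5778 billion.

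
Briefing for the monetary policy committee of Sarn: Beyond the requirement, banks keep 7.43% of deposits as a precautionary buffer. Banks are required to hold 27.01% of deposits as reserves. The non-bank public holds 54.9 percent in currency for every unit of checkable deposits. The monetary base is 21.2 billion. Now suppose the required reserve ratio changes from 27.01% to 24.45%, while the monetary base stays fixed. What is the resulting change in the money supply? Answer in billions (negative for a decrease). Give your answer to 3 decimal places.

1.084 billion

Initially m₁ = (1 + 0.549) / (0.2701 + 0.0743 + 0.549) ≈ 1.733826, so M₁ = 1.733826 × 21.2 ≈ 36.7571 billion.
After the change m₂ = (1 + 0.549) / (0.2445 + 0.0743 + 0.549) ≈ 1.784973, so M₂ = 1.784973 × 21.2 ≈ 37.8414 billion.
ΔM = M₂ − M₁ = 37.8414 − 36.7571 = 1.0843 billion.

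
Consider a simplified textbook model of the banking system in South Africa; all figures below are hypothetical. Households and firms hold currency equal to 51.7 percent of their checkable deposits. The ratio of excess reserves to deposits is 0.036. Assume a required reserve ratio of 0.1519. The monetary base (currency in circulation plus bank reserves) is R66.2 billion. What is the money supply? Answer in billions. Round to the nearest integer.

R142 billion

The money multiplier is m = (1 + c) / (rr + e + c) = (1 + 0.517) / (0.1519 + 0.036 + 0.517) ≈ 2.1521.
So M = m × MB = 2.1521 × 66.2 ≈ 142.469 billion.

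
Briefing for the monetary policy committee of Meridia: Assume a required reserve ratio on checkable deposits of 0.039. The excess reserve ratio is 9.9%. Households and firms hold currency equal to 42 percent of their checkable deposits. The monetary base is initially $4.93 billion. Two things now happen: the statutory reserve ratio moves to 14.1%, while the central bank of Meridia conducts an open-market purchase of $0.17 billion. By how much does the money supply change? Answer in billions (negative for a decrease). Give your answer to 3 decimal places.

-1.573 billion

Before: m₁ = (1 + 0.42) / (0.039 + 0.099 + 0.42) ≈ 2.54480, MB₁ = 4.93, so M₁ = 2.54480 × 4.93 ≈ 12.5459 billion.
After: m₂ = (1 + 0.42) / (0.141 + 0.099 + 0.42) ≈ 2.15152, MB₂ = 4.93 + 0.17 = 5.1, so M₂ = 2.15152 × 5.1 ≈ 10.9728 billion.
ΔM = M₂ − M₁ = 10.9728 − 12.5459 = -1.5731 billion.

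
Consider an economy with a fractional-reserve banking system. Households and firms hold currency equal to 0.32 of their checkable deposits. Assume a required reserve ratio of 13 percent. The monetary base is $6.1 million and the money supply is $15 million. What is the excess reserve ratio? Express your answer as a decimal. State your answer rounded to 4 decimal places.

Using m = M/MB = 15/6.1 ≈ 2.459016. Since m = (1 + c)/(c + rr + e), the denominator satisfies c + rr + e = (1 + c)/m = (1 + 0.32) / 2.459016 ≈ 0.536800.
With c = 0.32 and rr = 0.13, the excess reserve ratio is 0.536800 − 0.32 − 0.13 = 0.0868.

0.0868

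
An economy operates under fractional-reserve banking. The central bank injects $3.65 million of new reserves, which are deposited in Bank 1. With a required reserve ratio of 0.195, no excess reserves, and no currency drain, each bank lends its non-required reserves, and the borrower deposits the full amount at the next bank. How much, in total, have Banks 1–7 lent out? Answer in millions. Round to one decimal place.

$11.8 million

Bank i lends (1 − rr)^i of the original deposit: Bank 1 lends 3.65·0.8050 ≈ 2.9382, Bank 2 lends 3.65·0.8050² ≈ 2.3653, and so on.
Summing a geometric series: total = 3.65·[0.8050·(1 − 0.8050^7) / (1 − 0.8050)] ≈ 11.7671 million.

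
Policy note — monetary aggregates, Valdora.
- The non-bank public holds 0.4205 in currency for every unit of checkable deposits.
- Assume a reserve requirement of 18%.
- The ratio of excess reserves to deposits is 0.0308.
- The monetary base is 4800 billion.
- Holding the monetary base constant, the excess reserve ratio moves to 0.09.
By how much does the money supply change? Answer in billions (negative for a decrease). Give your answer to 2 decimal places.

-925.99 billion

Initially m₁ = (1 + 0.4205) / (0.18 + 0.0308 + 0.4205) ≈ 2.2501188, so M₁ = 2.2501188 × 4800 ≈ 10800.5702 billion.
After the change m₂ = (1 + 0.4205) / (0.18 + 0.09 + 0.4205) ≈ 2.0572049, so M₂ = 2.0572049 × 4800 ≈ 9874.5835 billion.
ΔM = M₂ − M₁ = 9874.5835 − 10800.5702 = -925.9867 billion.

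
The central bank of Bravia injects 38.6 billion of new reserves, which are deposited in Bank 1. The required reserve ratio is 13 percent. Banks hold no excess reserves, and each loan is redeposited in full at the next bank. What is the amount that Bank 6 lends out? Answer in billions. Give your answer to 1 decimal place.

16.7 billion

Each bank lends a fraction (1 − rr) = 0.8700 of the deposit it receives, so Bank 6 receives 38.6·0.8700^5 and lends 38.6·0.8700^6 ≈ 16.7380 billion.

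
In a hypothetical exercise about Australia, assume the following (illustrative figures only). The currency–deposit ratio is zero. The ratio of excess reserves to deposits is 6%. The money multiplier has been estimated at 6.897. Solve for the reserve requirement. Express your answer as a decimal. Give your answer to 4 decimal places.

0.0850

Using m = 6.897. Since m = (1 + c)/(c + rr + e), the denominator satisfies c + rr + e = (1 + c)/m = (1 + 0) / 6.897 ≈ 0.144991.
With c = 0 and e = 0.06, the reserve requirement is 0.144991 − 0 − 0.06 = 0.084991.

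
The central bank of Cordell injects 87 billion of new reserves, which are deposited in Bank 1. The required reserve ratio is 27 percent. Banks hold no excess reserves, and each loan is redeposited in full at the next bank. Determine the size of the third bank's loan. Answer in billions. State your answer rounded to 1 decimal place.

33.8 billion

Each bank lends a fraction (1 − rr) = 0.7300 of the deposit it receives, so Bank 3 receives 87·0.7300^2 and lends 87·0.7300^3 ≈ 33.8445 billion.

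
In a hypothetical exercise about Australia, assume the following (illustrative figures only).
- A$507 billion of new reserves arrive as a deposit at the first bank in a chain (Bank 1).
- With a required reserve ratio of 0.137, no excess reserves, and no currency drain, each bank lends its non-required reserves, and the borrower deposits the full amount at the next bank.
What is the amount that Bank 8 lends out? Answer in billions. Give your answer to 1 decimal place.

Each bank lends a fraction (1 − rr) = 0.8630 of the deposit it receives, so Bank 8 receives 507·0.8630^7 and lends 507·0.8630^8 ≈ 155.9891 billion.

A$156.0 billion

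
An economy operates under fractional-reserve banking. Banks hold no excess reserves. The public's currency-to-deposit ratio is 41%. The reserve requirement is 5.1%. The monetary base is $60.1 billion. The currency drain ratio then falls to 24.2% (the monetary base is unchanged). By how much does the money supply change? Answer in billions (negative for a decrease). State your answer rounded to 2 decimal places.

$70.94 billion

Initially m₁ = (1 + 0.41) / (0.051 + 0.41) ≈ 3.05857, so M₁ = 3.05857 × 60.1 ≈ 183.8201 billion.
After the change m₂ = (1 + 0.242) / (0.051 + 0.242) ≈ 4.23891, so M₂ = 4.23891 × 60.1 ≈ 254.7585 billion.
ΔM = M₂ − M₁ = 254.7585 − 183.8201 = 70.9384 billion.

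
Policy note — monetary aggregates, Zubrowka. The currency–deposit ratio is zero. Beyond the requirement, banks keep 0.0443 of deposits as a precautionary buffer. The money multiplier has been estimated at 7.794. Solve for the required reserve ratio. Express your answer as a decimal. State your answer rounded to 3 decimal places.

0.084

Using m = 7.794. Since m = (1 + c)/(c + rr + e), the denominator satisfies c + rr + e = (1 + c)/m = (1 + 0) / 7.794 ≈ 0.128304.
With c = 0 and e = 0.0443, the required reserve ratio is 0.128304 − 0 − 0.0443 = 0.084004.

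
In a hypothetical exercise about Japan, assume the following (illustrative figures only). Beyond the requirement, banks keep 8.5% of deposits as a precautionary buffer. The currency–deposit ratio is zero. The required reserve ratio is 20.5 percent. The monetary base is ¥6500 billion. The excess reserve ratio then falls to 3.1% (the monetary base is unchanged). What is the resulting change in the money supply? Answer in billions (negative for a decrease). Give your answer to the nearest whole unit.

¥5129 billion

Initially m₁ = 1 / (0.205 + 0.085) ≈ 3.44828, so M₁ = 3.44828 × 6500 = 22413.82 billion.
After the change m₂ = 1 / (0.205 + 0.031) ≈ 4.23729, so M₂ = 4.23729 × 6500 = 27542.385 billion.
ΔM = M₂ − M₁ = 27542.385 − 22413.82 = 5128.565 billion.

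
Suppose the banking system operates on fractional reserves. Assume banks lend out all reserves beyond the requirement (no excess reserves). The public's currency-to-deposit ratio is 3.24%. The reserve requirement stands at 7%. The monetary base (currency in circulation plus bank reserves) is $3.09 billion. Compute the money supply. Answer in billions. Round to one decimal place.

The money multiplier is m = (1 + c) / (rr + c) = (1 + 0.0324) / (0.07 + 0.0324) ≈ 10.0820.
So M = m × MB = 10.0820 × 3.09 ≈ 31.1534 billion.

$31.2 billion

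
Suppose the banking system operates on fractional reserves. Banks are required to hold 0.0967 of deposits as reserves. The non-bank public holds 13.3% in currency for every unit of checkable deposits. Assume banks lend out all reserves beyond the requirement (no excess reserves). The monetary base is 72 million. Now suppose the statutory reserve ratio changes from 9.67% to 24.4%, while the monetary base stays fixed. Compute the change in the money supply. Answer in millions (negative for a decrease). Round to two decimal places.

-138.76 million

Initially m₁ = (1 + 0.133) / (0.0967 + 0.133) ≈ 4.93252, so M₁ = 4.93252 × 72 ≈ 355.1414 million.
After the change m₂ = (1 + 0.133) / (0.244 + 0.133) ≈ 3.00531, so M₂ = 3.00531 × 72 ≈ 216.3823 million.
ΔM = M₂ − M₁ = 216.3823 − 355.1414 = -138.7591 million.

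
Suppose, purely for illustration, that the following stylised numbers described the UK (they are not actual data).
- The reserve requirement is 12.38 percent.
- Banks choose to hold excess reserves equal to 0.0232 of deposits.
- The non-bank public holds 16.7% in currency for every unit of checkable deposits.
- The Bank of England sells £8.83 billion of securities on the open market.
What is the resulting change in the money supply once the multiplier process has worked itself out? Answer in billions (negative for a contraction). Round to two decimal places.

The money multiplier is m = (1 + c) / (rr + e + c) = (1 + 0.167) / (0.1238 + 0.0232 + 0.167) ≈ 3.7166.
The sale removes 8.83 billion of base, so ΔM = m × ΔMB = 3.7166 × (−8.83) ≈ -32.8176 billion.

-32.82 billion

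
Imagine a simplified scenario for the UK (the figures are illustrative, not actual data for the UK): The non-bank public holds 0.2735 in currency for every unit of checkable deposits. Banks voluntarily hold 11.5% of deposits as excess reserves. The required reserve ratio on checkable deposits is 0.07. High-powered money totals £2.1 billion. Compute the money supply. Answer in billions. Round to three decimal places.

The money multiplier is m = (1 + c) / (rr + e + c) = (1 + 0.2735) / (0.07 + 0.115 + 0.2735) ≈ 2.77754.
So M = m × MB = 2.77754 × 2.1 ≈ 5.8328 billion.

£5.833 billion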